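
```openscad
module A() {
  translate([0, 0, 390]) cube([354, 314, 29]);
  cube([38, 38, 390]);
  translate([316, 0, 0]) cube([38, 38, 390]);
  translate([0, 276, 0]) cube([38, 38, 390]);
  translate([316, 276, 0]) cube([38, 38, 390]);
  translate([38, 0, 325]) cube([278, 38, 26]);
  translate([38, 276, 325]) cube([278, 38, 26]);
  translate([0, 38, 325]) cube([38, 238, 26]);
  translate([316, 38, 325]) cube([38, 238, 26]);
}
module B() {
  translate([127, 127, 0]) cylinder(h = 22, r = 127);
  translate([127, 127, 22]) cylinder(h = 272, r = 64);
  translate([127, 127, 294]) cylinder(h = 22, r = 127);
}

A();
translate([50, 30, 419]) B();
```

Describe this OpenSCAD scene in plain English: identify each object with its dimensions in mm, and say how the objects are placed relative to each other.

A is a simple wooden stool: a rectangular seat 354 mm (x) by 314 mm (y), 29 mm thick, top face at z = 419 mm, on four square legs, each 38×38 mm in cross-section. The legs rest on z = 0, each flush with a corner of the seat. Four stretchers, 38 mm wide and 26 mm tall, connect adjacent legs with their undersides at z = 325 mm, each running between the inner faces of the legs it joins and aligned with the legs' outer faces on the other axis.

B is a spool: two coaxial disc flanges of radius 127 mm and thickness 22 mm, joined by a core cylinder of radius 64 mm and height 272 mm. The lower flange rests on z = 0 and the three cylinders share a vertical axis.

The spool is on top of the stool, centred.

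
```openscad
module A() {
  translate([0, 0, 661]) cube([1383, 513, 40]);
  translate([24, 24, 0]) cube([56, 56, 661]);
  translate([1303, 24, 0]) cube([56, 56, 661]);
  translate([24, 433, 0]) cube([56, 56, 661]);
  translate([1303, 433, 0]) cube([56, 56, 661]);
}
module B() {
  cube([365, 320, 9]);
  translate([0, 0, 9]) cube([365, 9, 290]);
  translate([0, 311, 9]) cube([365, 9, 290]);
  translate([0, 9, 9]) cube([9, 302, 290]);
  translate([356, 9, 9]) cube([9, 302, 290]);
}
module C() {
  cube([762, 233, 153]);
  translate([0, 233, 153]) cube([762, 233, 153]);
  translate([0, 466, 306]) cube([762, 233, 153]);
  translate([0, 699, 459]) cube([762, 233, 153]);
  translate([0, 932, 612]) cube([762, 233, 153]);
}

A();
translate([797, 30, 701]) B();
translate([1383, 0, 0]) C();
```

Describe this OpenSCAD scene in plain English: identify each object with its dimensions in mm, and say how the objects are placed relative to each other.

A is a rectangular dining table. The top is 1383×513×40 mm with its upper surface at z = 701 mm. It stands on four 56×56 mm square legs, each inset 24 mm from the nearest pair of top edges, running from the floor to the underside of the top.

B is an open storage box with external size 365×320×299 mm and wall thickness 9 mm (the base is also 9 mm thick). The base covers the whole footprint; the four walls stand on the base, with the y-facing walls full-width and the x-facing walls fitting between their inner faces.

C is a straight staircase of 5 solid steps. Each step is 762 mm wide (x), 233 mm deep (y, the going) and 153 mm tall (the rise). The first step rests on the floor; each subsequent step sits one going further in +y and one rise higher in +z, directly behind and above the previous step with no overlap.

The open box is on top of the table. The staircase is against the table's +x side, with their −y faces flush.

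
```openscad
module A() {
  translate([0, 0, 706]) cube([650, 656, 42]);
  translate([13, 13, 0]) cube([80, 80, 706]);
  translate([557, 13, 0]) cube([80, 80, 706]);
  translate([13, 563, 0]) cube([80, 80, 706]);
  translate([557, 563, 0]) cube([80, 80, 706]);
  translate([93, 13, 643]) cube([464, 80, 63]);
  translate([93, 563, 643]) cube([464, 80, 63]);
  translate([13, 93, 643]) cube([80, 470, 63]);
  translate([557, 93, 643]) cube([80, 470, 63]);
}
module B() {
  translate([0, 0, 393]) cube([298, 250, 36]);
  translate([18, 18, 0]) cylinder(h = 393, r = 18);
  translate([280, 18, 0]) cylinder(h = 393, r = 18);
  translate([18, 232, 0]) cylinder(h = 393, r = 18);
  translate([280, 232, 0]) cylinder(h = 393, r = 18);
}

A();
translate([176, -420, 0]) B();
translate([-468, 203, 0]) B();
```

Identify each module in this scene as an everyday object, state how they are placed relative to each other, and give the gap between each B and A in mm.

A is a table. B is a stool. Two stools sit around the table at the −y, −x sides. The gap between each stool and the table is 170 mm.

Each stool's nearest face is 170 mm from the table's bounding box.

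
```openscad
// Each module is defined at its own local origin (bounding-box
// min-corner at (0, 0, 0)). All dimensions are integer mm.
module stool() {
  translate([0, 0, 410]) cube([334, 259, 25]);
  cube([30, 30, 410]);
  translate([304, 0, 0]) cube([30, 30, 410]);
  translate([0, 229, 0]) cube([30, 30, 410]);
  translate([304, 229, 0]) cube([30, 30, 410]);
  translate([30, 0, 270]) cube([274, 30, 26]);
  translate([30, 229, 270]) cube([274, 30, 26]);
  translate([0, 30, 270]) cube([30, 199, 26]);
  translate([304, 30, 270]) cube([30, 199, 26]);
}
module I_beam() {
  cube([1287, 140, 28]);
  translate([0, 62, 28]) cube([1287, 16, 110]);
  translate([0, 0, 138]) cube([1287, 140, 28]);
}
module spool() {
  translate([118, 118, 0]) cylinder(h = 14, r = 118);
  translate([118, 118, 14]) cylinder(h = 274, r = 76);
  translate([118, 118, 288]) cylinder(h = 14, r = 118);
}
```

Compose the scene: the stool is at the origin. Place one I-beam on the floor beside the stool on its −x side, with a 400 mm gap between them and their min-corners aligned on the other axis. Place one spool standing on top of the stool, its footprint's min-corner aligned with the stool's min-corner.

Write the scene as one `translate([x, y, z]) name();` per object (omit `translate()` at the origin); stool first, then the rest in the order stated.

stool();
translate([-1687, 0, 0]) I_beam();
translate([0, 0, 435]) spool();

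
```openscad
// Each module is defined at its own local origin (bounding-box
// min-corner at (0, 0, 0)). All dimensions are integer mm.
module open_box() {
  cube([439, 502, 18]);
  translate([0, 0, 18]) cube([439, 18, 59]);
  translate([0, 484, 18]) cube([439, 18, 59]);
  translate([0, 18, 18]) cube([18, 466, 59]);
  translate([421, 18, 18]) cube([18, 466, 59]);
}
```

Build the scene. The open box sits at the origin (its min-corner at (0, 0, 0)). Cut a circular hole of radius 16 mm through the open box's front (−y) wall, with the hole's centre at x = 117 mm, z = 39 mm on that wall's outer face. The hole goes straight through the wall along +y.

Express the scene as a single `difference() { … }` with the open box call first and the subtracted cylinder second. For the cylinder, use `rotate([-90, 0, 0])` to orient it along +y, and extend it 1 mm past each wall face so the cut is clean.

difference() {
  open_box();
  translate([117, -1, 39]) rotate([-90, 0, 0]) cylinder(h = 20, r = 16);
}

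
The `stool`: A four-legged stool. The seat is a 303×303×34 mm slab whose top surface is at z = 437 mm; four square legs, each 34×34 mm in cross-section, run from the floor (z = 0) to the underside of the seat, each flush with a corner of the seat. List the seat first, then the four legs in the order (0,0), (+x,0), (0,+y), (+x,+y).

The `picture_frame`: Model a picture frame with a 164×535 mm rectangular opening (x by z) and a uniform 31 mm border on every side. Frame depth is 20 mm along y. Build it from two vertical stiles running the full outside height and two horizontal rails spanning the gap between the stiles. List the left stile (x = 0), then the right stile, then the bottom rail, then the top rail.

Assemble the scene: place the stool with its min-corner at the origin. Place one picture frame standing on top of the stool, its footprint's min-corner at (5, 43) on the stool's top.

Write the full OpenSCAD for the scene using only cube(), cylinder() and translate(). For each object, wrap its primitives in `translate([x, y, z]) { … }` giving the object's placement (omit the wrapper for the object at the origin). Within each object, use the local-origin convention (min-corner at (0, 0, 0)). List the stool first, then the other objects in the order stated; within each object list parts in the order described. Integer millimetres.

translate([0, 0, 403]) cube([303, 303, 34]);
cube([34, 34, 403]);
translate([269, 0, 0]) cube([34, 34, 403]);
translate([0, 269, 0]) cube([34, 34, 403]);
translate([269, 269, 0]) cube([34, 34, 403]);
translate([5, 43, 437]) {
  cube([31, 20, 597]);
  translate([195, 0, 0]) cube([31, 20, 597]);
  translate([31, 0, 0]) cube([164, 20, 31]);
  translate([31, 0, 566]) cube([164, 20, 31]);
}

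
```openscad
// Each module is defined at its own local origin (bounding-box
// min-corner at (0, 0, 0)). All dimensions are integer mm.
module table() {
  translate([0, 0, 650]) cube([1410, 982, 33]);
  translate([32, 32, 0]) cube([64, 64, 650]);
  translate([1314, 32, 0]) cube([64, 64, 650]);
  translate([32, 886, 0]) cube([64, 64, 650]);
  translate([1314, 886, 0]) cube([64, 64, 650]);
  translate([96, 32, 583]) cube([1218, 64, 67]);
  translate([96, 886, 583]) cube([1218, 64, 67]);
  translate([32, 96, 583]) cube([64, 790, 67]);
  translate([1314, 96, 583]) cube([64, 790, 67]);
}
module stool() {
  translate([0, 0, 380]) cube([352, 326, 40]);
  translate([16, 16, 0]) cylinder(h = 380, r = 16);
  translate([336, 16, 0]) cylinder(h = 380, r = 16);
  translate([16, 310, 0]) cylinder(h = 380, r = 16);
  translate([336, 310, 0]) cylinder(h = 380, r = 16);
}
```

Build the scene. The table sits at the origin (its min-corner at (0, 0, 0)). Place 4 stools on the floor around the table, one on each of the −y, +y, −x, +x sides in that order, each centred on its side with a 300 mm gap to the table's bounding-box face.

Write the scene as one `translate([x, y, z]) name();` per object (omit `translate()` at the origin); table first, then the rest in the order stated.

table();
translate([529, -626, 0]) stool();
translate([529, 1282, 0]) stool();
translate([-652, 328, 0]) stool();
translate([1710, 328, 0]) stool();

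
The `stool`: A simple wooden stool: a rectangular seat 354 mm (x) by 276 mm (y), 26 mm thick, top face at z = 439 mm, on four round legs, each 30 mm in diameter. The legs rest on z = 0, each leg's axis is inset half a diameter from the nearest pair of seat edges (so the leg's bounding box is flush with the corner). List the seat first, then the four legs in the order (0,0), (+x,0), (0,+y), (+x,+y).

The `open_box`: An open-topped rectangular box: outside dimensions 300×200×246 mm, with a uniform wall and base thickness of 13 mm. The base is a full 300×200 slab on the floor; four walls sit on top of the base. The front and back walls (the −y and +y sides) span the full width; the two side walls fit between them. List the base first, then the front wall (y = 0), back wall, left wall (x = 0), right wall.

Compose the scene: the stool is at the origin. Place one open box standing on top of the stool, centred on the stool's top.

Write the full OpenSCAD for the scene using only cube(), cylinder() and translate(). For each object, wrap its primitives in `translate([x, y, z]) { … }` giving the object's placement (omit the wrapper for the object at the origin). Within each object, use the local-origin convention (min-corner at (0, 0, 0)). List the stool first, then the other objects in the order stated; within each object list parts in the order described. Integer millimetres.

translate([0, 0, 413]) cube([354, 276, 26]);
translate([15, 15, 0]) cylinder(h = 413, r = 15);
translate([339, 15, 0]) cylinder(h = 413, r = 15);
translate([15, 261, 0]) cylinder(h = 413, r = 15);
translate([339, 261, 0]) cylinder(h = 413, r = 15);
translate([27, 38, 439]) {
  cube([300, 200, 13]);
  translate([0, 0, 13]) cube([300, 13, 233]);
  translate([0, 187, 13]) cube([300, 13, 233]);
  translate([0, 13, 13]) cube([13, 174, 233]);
  translate([287, 13, 13]) cube([13, 174, 233]);
}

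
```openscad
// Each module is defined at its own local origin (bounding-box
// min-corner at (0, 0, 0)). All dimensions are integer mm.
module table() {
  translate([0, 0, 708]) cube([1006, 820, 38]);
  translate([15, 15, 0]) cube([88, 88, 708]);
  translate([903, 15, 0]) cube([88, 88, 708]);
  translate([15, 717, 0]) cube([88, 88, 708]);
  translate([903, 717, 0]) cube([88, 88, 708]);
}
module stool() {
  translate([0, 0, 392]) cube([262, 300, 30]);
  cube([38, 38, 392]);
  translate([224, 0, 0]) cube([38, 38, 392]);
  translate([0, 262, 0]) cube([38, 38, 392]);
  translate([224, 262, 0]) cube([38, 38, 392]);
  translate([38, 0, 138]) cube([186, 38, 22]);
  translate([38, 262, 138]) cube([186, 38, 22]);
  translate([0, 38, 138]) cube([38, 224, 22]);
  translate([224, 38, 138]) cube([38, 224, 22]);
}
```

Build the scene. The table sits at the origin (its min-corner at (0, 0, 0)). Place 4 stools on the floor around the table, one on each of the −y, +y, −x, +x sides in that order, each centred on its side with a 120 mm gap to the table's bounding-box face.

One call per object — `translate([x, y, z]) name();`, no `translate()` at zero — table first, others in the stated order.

table();
translate([372, -420, 0]) stool();
translate([372, 940, 0]) stool();
translate([-382, 260, 0]) stool();
translate([1126, 260, 0]) stool();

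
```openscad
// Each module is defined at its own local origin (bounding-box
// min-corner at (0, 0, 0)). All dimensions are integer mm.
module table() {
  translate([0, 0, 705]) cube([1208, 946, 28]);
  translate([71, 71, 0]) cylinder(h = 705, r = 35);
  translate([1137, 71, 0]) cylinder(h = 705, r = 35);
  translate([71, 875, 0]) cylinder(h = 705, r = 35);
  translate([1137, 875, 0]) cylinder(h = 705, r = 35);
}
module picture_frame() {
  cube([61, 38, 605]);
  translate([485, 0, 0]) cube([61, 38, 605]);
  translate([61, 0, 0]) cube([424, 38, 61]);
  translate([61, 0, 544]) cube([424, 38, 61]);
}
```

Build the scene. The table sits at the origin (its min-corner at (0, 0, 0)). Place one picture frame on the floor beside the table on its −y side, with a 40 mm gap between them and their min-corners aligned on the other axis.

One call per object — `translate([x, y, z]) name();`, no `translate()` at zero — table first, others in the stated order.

table();
translate([0, -78, 0]) picture_frame();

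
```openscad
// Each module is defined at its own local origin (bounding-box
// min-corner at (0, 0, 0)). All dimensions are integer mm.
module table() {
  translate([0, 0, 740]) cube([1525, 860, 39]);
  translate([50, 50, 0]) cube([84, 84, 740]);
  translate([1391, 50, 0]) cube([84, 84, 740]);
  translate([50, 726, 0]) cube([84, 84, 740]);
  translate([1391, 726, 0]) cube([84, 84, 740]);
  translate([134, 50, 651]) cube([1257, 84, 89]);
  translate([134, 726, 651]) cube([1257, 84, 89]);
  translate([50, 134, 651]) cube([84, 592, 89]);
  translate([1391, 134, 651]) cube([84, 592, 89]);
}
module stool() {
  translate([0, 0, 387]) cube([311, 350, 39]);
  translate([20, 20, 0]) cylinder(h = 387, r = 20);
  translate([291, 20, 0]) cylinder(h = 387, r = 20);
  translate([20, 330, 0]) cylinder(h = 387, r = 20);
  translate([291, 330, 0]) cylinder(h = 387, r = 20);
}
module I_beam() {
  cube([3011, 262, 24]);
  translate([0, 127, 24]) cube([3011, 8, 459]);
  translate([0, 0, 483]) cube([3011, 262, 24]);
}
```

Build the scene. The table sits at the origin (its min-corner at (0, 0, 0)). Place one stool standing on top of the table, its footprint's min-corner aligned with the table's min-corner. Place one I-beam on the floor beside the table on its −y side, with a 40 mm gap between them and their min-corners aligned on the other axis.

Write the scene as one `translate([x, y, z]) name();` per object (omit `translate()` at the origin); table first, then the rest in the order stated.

table();
translate([0, 0, 779]) stool();
translate([0, -302, 0]) I_beam();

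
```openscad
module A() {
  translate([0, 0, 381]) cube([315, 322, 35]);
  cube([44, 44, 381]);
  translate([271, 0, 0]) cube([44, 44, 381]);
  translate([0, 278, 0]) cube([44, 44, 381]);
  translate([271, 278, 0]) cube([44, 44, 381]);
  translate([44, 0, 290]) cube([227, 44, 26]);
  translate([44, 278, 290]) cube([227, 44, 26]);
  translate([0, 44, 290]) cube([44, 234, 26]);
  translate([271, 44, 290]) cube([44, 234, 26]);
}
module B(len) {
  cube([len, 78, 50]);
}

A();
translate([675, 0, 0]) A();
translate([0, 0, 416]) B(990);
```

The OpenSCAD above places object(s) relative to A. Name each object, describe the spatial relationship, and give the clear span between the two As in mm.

A is a stool. B is a beam. A beam spans the tops of two stools. The clear span between the two stools is 360 mm.

Second stool starts at x = 675; first ends at x = 315; clear span = 675 − 315 = 360 mm.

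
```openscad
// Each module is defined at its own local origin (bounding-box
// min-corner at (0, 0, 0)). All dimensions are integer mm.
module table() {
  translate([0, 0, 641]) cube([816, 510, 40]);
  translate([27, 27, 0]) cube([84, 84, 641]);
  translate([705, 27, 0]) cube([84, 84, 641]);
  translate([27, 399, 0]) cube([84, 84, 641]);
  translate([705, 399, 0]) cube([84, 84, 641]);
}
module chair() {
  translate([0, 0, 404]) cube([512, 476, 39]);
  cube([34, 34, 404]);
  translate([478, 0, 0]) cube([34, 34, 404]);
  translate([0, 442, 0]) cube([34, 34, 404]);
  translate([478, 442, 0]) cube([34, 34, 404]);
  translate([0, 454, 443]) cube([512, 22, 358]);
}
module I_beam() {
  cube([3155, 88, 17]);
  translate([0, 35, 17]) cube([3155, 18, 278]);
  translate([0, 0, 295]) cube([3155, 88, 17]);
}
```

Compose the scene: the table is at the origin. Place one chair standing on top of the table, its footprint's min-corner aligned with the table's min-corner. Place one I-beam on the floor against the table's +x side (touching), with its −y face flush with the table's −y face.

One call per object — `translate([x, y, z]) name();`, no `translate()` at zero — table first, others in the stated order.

table();
translate([0, 0, 681]) chair();
translate([816, 0, 0]) I_beam();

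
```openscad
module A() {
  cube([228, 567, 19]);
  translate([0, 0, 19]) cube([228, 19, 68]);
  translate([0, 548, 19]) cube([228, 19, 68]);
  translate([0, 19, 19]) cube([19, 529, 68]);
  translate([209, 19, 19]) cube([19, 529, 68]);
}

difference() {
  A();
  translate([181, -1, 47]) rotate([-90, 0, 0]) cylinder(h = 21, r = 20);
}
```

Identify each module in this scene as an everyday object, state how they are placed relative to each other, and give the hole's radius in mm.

The subtracted cylinder has r = 20 mm.

A is an open box. The open box has a circular hole through its front wall. The hole's radius is 20 mm.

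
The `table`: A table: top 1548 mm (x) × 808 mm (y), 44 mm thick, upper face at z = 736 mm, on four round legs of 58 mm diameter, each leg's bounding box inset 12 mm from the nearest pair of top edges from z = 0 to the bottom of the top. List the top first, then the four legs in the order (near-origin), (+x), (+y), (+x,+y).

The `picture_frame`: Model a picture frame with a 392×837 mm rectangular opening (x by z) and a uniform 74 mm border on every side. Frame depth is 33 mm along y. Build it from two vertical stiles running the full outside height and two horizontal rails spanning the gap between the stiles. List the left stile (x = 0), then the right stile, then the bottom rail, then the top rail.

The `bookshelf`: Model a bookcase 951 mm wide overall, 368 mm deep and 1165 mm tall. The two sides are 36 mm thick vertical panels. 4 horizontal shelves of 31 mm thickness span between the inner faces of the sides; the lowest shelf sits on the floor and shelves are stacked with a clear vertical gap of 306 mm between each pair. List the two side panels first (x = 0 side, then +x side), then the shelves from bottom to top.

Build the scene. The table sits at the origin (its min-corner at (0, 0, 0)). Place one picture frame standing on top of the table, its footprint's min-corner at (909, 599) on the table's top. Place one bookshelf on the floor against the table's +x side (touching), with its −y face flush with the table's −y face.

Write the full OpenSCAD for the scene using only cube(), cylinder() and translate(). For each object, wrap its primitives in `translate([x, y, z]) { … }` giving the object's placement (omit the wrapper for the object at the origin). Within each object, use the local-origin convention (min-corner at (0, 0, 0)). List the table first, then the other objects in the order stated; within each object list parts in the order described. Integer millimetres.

translate([0, 0, 692]) cube([1548, 808, 44]);
translate([41, 41, 0]) cylinder(h = 692, r = 29);
translate([1507, 41, 0]) cylinder(h = 692, r = 29);
translate([41, 767, 0]) cylinder(h = 692, r = 29);
translate([1507, 767, 0]) cylinder(h = 692, r = 29);
translate([909, 599, 736]) {
  cube([74, 33, 985]);
  translate([466, 0, 0]) cube([74, 33, 985]);
  translate([74, 0, 0]) cube([392, 33, 74]);
  translate([74, 0, 911]) cube([392, 33, 74]);
}
translate([1548, 0, 0]) {
  cube([36, 368, 1165]);
  translate([915, 0, 0]) cube([36, 368, 1165]);
  translate([36, 0, 0]) cube([879, 368, 31]);
  translate([36, 0, 337]) cube([879, 368, 31]);
  translate([36, 0, 674]) cube([879, 368, 31]);
  translate([36, 0, 1011]) cube([879, 368, 31]);
}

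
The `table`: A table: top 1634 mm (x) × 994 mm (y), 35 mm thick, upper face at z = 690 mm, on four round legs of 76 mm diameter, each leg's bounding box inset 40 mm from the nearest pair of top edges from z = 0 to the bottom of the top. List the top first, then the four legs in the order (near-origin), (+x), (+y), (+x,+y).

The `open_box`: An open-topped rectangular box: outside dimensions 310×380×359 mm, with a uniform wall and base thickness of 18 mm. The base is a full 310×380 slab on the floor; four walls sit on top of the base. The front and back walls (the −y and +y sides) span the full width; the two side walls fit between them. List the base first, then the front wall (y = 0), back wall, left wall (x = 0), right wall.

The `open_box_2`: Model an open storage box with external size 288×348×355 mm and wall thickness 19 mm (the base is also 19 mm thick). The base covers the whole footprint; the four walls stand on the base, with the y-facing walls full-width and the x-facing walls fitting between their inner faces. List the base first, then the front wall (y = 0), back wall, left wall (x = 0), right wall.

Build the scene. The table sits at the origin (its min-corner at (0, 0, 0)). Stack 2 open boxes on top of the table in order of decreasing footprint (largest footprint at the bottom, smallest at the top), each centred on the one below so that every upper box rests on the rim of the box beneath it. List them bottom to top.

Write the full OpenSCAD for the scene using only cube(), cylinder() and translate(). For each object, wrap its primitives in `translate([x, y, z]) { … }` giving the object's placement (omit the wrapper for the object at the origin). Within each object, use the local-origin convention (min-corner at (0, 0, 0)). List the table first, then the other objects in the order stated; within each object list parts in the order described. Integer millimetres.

translate([0, 0, 655]) cube([1634, 994, 35]);
translate([78, 78, 0]) cylinder(h = 655, r = 38);
translate([1556, 78, 0]) cylinder(h = 655, r = 38);
translate([78, 916, 0]) cylinder(h = 655, r = 38);
translate([1556, 916, 0]) cylinder(h = 655, r = 38);
translate([662, 307, 690]) {
  cube([310, 380, 18]);
  translate([0, 0, 18]) cube([310, 18, 341]);
  translate([0, 362, 18]) cube([310, 18, 341]);
  translate([0, 18, 18]) cube([18, 344, 341]);
  translate([292, 18, 18]) cube([18, 344, 341]);
}
translate([673, 323, 1049]) {
  cube([288, 348, 19]);
  translate([0, 0, 19]) cube([288, 19, 336]);
  translate([0, 329, 19]) cube([288, 19, 336]);
  translate([0, 19, 19]) cube([19, 310, 336]);
  translate([269, 19, 19]) cube([19, 310, 336]);
}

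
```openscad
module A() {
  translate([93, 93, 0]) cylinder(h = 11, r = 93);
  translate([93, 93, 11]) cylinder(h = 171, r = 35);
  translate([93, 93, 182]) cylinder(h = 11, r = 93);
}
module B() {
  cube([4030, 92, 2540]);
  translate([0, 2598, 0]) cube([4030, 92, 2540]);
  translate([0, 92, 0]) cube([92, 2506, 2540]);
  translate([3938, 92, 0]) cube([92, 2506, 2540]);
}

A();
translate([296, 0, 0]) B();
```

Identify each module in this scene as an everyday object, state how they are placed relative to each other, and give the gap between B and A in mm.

The house frame's nearest face is 110 mm from the spool's +x face.

A is a spool. B is a house frame. The house frame is on the floor beside the spool on its +x side. The gap between the house frame and the spool is 110 mm.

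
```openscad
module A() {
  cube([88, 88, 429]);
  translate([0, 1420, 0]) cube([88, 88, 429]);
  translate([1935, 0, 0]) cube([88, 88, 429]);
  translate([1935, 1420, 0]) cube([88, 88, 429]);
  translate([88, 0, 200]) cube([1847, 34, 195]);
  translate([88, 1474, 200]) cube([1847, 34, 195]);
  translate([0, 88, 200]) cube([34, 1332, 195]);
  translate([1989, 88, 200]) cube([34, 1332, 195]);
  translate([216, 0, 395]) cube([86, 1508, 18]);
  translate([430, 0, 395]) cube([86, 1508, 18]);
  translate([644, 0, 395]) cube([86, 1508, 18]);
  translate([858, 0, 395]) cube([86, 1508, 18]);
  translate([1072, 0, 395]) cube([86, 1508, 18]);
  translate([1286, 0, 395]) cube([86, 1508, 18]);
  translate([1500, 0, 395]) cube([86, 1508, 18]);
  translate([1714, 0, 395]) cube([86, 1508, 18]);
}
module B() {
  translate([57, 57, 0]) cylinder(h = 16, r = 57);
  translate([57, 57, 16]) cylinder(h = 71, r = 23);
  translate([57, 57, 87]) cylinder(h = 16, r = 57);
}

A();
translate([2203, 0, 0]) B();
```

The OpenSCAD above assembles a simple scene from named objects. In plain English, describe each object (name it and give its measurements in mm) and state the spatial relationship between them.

A is a bed frame 2023 mm long (x) by 1508 mm wide (y). Four 88×88 mm corner posts, 429 mm tall, at the corners of the footprint. Four rails of 34 mm thickness and 195 mm height run between adjacent posts with their undersides at z = 200 mm, their outer faces flush with the outside of the frame (the two x-running rails run between the posts' inner faces; the two y-running rails run between the posts' inner faces). 8 slats, each 86 mm wide (x) and 18 mm thick, lie across the top of the two x-running rails, running the full 1508 mm width of the frame in y; the slats are evenly spaced along x between the inner faces of the end posts with equal gaps (rounded down to the nearest mm) at the −x end and between each pair — any rounding remainder accumulates at the +x end.

B is a spool: two coaxial disc flanges of radius 57 mm and thickness 16 mm, joined by a core cylinder of radius 23 mm and height 71 mm. The lower flange rests on z = 0 and the three cylinders share a vertical axis.

The spool is on the floor beside the bed frame on its +x side.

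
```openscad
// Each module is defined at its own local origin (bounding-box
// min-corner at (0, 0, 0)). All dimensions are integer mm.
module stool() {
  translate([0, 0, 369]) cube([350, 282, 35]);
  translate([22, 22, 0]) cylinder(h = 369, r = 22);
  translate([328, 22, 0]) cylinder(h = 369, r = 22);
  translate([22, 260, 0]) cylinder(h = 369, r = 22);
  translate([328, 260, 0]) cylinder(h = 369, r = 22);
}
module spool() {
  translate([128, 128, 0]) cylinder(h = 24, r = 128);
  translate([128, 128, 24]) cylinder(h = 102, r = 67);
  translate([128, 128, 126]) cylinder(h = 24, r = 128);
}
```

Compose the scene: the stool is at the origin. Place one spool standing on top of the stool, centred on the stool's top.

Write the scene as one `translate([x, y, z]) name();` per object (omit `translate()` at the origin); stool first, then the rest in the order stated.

stool();
translate([47, 13, 404]) spool();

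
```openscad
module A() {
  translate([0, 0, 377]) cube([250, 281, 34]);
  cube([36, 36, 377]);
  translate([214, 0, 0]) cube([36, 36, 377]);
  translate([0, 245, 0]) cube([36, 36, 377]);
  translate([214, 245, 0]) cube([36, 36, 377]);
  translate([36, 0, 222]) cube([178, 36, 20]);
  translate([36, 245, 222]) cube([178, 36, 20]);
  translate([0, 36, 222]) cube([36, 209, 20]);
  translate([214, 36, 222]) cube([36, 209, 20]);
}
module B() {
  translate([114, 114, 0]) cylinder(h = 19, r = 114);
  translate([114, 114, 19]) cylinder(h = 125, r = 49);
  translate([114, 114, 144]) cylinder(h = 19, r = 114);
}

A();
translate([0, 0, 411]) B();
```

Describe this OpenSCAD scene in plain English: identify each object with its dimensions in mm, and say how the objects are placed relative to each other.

A is a simple wooden stool: a rectangular seat 250 mm (x) by 281 mm (y), 34 mm thick, top face at z = 411 mm, on four square legs, each 36×36 mm in cross-section. The legs rest on z = 0, each flush with a corner of the seat. Four stretchers, 36 mm wide and 20 mm tall, connect adjacent legs with their undersides at z = 222 mm, each running between the inner faces of the legs it joins and aligned with the legs' outer faces on the other axis.

B is a spool: two coaxial disc flanges of radius 114 mm and thickness 19 mm, joined by a core cylinder of radius 49 mm and height 125 mm. The lower flange rests on z = 0 and the three cylinders share a vertical axis.

The spool is on top of the stool.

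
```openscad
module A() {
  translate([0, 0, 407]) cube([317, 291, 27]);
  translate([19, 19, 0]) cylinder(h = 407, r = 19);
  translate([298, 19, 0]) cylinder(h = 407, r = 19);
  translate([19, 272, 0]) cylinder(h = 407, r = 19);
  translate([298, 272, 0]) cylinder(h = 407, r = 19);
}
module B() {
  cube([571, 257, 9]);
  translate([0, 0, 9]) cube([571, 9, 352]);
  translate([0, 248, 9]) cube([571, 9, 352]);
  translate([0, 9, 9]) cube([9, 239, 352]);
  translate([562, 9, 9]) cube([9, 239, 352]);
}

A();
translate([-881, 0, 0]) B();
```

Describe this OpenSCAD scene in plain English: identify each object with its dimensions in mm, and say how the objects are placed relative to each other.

A is a simple wooden stool: a rectangular seat 317 mm (x) by 291 mm (y), 27 mm thick, top face at z = 434 mm, on four round legs, each 38 mm in diameter. The legs rest on z = 0, each leg's axis is inset half a diameter from the nearest pair of seat edges (so the leg's bounding box is flush with the corner).

B is an open-topped rectangular box: outside dimensions 571×257×361 mm, with a uniform wall and base thickness of 9 mm. The base is a full 571×257 slab on the floor; four walls sit on top of the base. The front and back walls (the −y and +y sides) span the full width; the two side walls fit between them.

The open box is on the floor beside the stool on its −x side.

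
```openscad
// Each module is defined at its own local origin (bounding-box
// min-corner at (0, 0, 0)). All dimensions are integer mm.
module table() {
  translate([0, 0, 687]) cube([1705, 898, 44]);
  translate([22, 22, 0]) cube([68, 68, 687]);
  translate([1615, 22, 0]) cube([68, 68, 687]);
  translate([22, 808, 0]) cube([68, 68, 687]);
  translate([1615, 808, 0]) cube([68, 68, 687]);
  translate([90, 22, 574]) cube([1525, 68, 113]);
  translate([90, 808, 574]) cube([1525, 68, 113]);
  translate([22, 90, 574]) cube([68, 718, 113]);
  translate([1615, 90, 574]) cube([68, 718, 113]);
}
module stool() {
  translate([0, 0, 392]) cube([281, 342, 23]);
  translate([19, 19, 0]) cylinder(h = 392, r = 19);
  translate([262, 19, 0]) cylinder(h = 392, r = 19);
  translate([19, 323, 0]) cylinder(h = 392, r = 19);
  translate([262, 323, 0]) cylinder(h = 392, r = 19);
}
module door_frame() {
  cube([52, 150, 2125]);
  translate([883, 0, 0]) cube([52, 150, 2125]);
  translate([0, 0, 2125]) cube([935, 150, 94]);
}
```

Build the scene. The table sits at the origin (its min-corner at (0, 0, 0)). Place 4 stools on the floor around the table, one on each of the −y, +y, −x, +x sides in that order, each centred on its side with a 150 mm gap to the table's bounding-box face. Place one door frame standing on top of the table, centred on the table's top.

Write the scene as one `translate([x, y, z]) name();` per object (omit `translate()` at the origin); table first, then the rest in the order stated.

table();
translate([712, -492, 0]) stool();
translate([712, 1048, 0]) stool();
translate([-431, 278, 0]) stool();
translate([1855, 278, 0]) stool();
translate([385, 374, 731]) door_frame();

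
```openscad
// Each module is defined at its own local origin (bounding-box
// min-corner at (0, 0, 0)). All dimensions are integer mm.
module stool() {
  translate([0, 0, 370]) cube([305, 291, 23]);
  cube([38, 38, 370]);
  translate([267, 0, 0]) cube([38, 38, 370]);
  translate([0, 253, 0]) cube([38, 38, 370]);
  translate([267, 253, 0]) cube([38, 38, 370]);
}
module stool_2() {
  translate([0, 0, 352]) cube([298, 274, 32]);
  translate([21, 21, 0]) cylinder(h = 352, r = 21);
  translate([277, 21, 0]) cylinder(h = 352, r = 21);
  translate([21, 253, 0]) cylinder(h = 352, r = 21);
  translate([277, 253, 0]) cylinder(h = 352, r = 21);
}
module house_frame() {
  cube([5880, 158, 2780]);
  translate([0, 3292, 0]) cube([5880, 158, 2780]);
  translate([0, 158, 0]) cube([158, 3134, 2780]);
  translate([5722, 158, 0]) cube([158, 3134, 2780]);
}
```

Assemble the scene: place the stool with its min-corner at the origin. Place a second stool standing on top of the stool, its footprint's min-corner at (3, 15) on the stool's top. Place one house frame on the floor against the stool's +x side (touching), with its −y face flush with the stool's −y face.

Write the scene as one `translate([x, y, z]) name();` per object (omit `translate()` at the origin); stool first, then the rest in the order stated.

stool();
translate([3, 15, 393]) stool_2();
translate([305, 0, 0]) house_frame();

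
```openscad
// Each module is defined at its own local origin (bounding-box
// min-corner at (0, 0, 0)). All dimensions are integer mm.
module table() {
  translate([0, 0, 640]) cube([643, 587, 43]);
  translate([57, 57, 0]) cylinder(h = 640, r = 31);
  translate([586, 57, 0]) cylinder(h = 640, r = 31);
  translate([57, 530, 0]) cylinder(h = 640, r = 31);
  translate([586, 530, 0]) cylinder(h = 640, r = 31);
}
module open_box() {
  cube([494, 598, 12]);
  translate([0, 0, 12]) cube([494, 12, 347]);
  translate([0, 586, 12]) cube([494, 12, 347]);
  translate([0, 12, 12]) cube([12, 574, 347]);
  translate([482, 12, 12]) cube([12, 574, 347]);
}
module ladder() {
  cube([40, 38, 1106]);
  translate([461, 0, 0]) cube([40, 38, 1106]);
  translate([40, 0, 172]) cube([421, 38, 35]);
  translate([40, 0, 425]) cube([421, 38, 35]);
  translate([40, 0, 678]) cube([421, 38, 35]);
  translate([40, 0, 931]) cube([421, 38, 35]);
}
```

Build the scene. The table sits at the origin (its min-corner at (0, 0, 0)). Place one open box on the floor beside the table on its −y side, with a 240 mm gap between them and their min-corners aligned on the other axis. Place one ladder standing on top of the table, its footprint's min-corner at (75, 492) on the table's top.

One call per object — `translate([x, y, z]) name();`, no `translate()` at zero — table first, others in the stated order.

table();
translate([0, -838, 0]) open_box();
translate([75, 492, 683]) ladder();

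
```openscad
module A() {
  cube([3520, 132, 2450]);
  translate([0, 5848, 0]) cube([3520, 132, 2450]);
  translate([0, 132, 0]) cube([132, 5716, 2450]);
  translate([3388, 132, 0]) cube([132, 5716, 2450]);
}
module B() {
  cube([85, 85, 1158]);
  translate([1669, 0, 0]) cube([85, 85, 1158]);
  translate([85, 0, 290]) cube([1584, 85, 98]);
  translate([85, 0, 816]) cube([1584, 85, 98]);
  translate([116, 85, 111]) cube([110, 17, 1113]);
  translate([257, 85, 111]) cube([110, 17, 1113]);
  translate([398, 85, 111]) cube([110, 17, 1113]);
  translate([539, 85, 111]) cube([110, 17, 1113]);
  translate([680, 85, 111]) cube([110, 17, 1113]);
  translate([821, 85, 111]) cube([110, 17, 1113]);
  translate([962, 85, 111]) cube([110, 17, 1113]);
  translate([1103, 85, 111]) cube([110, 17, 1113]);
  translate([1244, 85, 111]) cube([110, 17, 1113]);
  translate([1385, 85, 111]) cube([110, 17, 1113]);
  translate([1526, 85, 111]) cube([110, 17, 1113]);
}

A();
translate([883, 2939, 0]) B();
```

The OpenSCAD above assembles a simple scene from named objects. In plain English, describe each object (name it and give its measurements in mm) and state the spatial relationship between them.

A is the wall frame of a small rectangular building: four walls, each 2450 mm tall and 132 mm thick, enclosing a footprint 3520 mm (x) by 5980 mm (y) outside-to-outside, with no floor or roof. The front and back walls (the −y and +y sides) span the full width; the two side walls fit between them.

B is a fence section. Two 85×85 mm posts, 1158 mm tall, stand on the floor with a clear span of 1584 mm between their inner faces. Two horizontal rails of 85×98 mm section span the gap between the posts with their undersides at z = 290 mm and z = 816 mm, flush with the posts' −y face. 11 pickets, each 110 mm wide, 17 mm thick and 1113 mm tall, are fixed to the +y face of the rails with their bottoms at z = 111 mm, evenly spaced across the span with equal gaps (rounded down to the nearest mm) at the −x end and between each pair — any rounding remainder accumulates at the +x end.

The fence section sits inside the house frame, centred.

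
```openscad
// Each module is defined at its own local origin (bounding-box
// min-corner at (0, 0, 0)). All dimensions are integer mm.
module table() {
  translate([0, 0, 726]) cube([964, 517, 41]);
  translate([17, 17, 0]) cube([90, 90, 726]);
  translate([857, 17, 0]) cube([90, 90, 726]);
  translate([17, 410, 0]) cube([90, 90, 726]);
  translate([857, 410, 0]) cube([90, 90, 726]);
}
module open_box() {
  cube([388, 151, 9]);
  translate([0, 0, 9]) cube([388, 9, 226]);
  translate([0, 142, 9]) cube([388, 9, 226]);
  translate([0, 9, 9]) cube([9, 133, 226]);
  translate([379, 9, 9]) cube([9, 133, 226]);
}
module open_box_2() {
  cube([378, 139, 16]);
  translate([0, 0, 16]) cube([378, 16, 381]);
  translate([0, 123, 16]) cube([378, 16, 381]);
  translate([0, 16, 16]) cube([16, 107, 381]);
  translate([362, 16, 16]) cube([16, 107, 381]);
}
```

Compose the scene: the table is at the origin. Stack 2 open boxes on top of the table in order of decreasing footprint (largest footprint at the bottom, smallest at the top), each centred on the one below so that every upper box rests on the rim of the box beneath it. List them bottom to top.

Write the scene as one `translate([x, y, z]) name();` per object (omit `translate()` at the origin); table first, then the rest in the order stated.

table();
translate([288, 183, 767]) open_box();
translate([293, 189, 1002]) open_box_2();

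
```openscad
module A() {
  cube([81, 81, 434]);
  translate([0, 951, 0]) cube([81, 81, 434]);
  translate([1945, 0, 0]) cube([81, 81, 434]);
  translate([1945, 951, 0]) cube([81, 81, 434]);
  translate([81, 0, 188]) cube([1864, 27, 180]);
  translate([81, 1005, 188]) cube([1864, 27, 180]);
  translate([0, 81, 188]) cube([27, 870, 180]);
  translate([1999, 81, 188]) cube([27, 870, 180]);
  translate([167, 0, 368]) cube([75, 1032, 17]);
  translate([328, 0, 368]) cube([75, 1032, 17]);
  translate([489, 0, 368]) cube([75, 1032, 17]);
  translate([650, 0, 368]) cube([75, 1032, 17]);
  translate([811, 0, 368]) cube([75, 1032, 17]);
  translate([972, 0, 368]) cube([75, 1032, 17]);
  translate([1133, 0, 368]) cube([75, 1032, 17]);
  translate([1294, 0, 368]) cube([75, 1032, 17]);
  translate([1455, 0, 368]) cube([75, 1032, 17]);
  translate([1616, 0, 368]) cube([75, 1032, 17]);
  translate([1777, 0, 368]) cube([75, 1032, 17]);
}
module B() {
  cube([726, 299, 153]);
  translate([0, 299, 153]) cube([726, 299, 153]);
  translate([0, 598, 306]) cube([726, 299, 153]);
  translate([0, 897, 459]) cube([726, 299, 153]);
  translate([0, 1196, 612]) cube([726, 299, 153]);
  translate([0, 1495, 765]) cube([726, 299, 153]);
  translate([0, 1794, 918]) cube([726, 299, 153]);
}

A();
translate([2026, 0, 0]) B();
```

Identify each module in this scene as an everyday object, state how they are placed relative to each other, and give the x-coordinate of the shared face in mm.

The bed frame's +x face and the staircase's −x face are both at x = 2026 mm.

A is a bed frame. B is a staircase. The staircase is against the bed frame's +x side, with their −y faces flush. The x-coordinate of the shared face is 2026 mm.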